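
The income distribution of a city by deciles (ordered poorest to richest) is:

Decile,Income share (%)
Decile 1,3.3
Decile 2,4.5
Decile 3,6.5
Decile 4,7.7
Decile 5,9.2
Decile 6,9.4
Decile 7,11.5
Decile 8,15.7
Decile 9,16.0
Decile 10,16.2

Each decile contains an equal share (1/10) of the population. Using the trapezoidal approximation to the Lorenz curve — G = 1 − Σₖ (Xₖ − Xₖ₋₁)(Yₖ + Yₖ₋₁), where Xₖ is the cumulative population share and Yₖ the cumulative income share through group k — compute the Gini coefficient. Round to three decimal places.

0.254

Cumulative income shares Yₖ: 0.0330, 0.0780, 0.1430, 0.2200, 0.3120, 0.4060, 0.5210, 0.6780, 0.8380, 1.0000
Σ (Xₖ−Xₖ₋₁)(Yₖ+Yₖ₋₁) = (1/10)(0.0330+0.0000) + (1/10)(0.0780+0.0330) + (1/10)(0.1430+0.0780) + (1/10)(0.2200+0.1430) + (1/10)(0.3120+0.2200) + (1/10)(0.4060+0.3120) + (1/10)(0.5210+0.4060) + (1/10)(0.6780+0.5210) + (1/10)(0.8380+0.6780) + (1/10)(1.0000+0.8380)
  = 0.0033 + 0.0111 + 0.0221 + 0.0363 + 0.0532 + 0.0718 + 0.0927 + 0.1199 + 0.1516 + 0.1838 = 0.7458
G = 1 − 0.7458 = 0.2542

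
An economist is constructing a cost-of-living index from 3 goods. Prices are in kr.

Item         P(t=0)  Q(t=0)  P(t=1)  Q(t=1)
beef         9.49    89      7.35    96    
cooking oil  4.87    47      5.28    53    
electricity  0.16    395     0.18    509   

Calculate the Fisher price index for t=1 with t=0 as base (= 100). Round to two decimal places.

85.88

Laspeyres component (base-period weights):
ΣP(t=1)Q(t=0) = 7.35×89 + 5.28×47 + 0.18×395 = 654.15 + 248.16 + 71.1 = 973.41
ΣP(t=0)Q(t=0) = 9.49×89 + 4.87×47 + 0.16×395 = 844.61 + 228.89 + 63.2 = 1136.7
L = 973.41 / 1136.7 × 100 = 85.6347
Paasche component (current-period weights):
ΣP(t=1)Q(t=1) = 7.35×96 + 5.28×53 + 0.18×509 = 705.6 + 279.84 + 91.62 = 1077.06
ΣP(t=0)Q(t=1) = 9.49×96 + 4.87×53 + 0.16×509 = 911.04 + 258.11 + 81.44 = 1250.59
P = 1077.06 / 1250.59 × 100 = 86.1241
Fisher = √(L × P) = √(85.6347 × 86.1241) = 85.8791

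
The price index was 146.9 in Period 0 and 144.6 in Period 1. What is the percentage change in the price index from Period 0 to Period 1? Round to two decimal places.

Change = (144.6 − 146.9) / 146.9 × 100
       = -2.3 / 146.9 × 100 = -1.5657%

-1.57%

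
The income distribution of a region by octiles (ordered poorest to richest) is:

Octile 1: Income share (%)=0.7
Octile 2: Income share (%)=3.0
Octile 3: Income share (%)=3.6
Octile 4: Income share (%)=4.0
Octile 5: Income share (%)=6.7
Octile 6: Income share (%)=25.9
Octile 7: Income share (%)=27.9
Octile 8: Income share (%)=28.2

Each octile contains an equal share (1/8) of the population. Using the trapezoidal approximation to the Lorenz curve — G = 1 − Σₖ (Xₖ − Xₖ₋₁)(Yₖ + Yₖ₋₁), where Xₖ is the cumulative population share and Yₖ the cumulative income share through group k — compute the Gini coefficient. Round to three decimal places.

Cumulative income shares Yₖ: 0.0070, 0.0370, 0.0730, 0.1130, 0.1800, 0.4390, 0.7180, 1.0000
Σ (Xₖ−Xₖ₋₁)(Yₖ+Yₖ₋₁) = (1/8)(0.0070+0.0000) + (1/8)(0.0370+0.0070) + (1/8)(0.0730+0.0370) + (1/8)(0.1130+0.0730) + (1/8)(0.1800+0.1130) + (1/8)(0.4390+0.1800) + (1/8)(0.7180+0.4390) + (1/8)(1.0000+0.7180)
  = 0.0009 + 0.0055 + 0.0138 + 0.0233 + 0.0366 + 0.0774 + 0.1446 + 0.2147 = 0.5168
G = 1 − 0.5168 = 0.4832

0.483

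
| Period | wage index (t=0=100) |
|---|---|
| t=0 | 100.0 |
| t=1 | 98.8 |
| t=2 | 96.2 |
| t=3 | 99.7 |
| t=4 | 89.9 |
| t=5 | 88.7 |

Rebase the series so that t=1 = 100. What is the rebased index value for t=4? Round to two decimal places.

Rebased(t=4) = 89.9 / 98.8 × 100 = 90.9919

90.99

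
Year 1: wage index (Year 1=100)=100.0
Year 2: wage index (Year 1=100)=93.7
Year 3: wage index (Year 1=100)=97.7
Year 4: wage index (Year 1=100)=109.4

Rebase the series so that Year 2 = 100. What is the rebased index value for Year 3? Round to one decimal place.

104.3

Rebased(Year 3) = 97.7 / 93.7 × 100 = 104.2689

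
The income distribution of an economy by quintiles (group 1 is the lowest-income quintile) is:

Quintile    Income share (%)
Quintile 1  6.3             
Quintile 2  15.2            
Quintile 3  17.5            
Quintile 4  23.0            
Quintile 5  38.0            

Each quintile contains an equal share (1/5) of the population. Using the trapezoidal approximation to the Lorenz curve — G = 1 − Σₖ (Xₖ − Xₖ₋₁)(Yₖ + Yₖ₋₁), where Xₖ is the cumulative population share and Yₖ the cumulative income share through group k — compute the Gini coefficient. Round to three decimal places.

0.285

Cumulative income shares Yₖ: 0.0630, 0.2150, 0.3900, 0.6200, 1.0000
Σ (Xₖ−Xₖ₋₁)(Yₖ+Yₖ₋₁) = (1/5)(0.0630+0.0000) + (1/5)(0.2150+0.0630) + (1/5)(0.3900+0.2150) + (1/5)(0.6200+0.3900) + (1/5)(1.0000+0.6200)
  = 0.0126 + 0.0556 + 0.1210 + 0.2020 + 0.3240 = 0.7152
G = 1 − 0.7152 = 0.2848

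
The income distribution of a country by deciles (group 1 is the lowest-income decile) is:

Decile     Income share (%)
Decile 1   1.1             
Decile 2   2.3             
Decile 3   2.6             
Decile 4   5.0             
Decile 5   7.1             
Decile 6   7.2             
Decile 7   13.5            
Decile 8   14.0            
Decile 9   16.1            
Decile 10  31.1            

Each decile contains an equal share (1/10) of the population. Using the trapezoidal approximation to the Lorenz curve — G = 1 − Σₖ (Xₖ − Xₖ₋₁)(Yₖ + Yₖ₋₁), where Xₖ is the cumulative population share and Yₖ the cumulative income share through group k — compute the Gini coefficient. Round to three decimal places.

Cumulative income shares Yₖ: 0.0110, 0.0340, 0.0600, 0.1100, 0.1810, 0.2530, 0.3880, 0.5280, 0.6890, 1.0000
Σ (Xₖ−Xₖ₋₁)(Yₖ+Yₖ₋₁) = (1/10)(0.0110+0.0000) + (1/10)(0.0340+0.0110) + (1/10)(0.0600+0.0340) + (1/10)(0.1100+0.0600) + (1/10)(0.1810+0.1100) + (1/10)(0.2530+0.1810) + (1/10)(0.3880+0.2530) + (1/10)(0.5280+0.3880) + (1/10)(0.6890+0.5280) + (1/10)(1.0000+0.6890)
  = 0.0011 + 0.0045 + 0.0094 + 0.0170 + 0.0291 + 0.0434 + 0.0641 + 0.0916 + 0.1217 + 0.1689 = 0.5508
G = 1 − 0.5508 = 0.4492

0.449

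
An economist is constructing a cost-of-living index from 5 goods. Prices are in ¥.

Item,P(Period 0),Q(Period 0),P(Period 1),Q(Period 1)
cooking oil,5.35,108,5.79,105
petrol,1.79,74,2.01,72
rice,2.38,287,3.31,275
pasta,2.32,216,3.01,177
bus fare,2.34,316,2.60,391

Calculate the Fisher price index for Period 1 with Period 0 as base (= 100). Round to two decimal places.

120.81

Laspeyres component (base-period weights):
ΣP(Period 1)Q(Period 0) = 5.79×108 + 2.01×74 + 3.31×287 + 3.01×216 + 2.60×316 = 625.32 + 148.74 + 949.97 + 650.16 + 821.6 = 3195.79
ΣP(Period 0)Q(Period 0) = 5.35×108 + 1.79×74 + 2.38×287 + 2.32×216 + 2.34×316 = 577.8 + 132.46 + 683.06 + 501.12 + 739.44 = 2633.88
L = 3195.79 / 2633.88 × 100 = 121.3339
Paasche component (current-period weights):
ΣP(Period 1)Q(Period 1) = 5.79×105 + 2.01×72 + 3.31×275 + 3.01×177 + 2.60×391 = 607.95 + 144.72 + 910.25 + 532.77 + 1016.6 = 3212.29
ΣP(Period 0)Q(Period 1) = 5.35×105 + 1.79×72 + 2.38×275 + 2.32×177 + 2.34×391 = 561.75 + 128.88 + 654.5 + 410.64 + 914.94 = 2670.71
P = 3212.29 / 2670.71 × 100 = 120.2785
Fisher = √(L × P) = √(121.3339 × 120.2785) = 120.8051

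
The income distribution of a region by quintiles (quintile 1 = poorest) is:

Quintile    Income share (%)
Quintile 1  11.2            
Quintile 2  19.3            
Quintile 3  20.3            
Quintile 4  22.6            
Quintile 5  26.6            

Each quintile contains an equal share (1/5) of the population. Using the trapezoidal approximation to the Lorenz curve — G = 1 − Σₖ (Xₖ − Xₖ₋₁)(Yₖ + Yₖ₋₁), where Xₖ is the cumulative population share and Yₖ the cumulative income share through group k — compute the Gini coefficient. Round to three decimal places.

0.136

Cumulative income shares Yₖ: 0.1120, 0.3050, 0.5080, 0.7340, 1.0000
Σ (Xₖ−Xₖ₋₁)(Yₖ+Yₖ₋₁) = (1/5)(0.1120+0.0000) + (1/5)(0.3050+0.1120) + (1/5)(0.5080+0.3050) + (1/5)(0.7340+0.5080) + (1/5)(1.0000+0.7340)
  = 0.0224 + 0.0834 + 0.1626 + 0.2484 + 0.3468 = 0.8636
G = 1 − 0.8636 = 0.1364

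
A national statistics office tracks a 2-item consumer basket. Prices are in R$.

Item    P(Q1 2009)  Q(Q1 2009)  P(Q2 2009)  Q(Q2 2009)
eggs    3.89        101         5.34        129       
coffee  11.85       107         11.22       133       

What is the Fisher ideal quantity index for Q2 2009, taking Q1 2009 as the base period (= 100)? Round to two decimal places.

125.23

Laspeyres component (base-period weights):
ΣP(Q1 2009)Q(Q2 2009) = 3.89×129 + 11.85×133 = 501.81 + 1576.05 = 2077.86
ΣP(Q1 2009)Q(Q1 2009) = 3.89×101 + 11.85×107 = 392.89 + 1267.95 = 1660.84
L = 2077.86 / 1660.84 × 100 = 125.1090
Paasche component (current-period weights):
ΣP(Q2 2009)Q(Q2 2009) = 5.34×129 + 11.22×133 = 688.86 + 1492.26 = 2181.12
ΣP(Q2 2009)Q(Q1 2009) = 5.34×101 + 11.22×107 = 539.34 + 1200.54 = 1739.88
P = 2181.12 / 1739.88 × 100 = 125.3604
Fisher = √(L × P) = √(125.1090 × 125.3604) = 125.2346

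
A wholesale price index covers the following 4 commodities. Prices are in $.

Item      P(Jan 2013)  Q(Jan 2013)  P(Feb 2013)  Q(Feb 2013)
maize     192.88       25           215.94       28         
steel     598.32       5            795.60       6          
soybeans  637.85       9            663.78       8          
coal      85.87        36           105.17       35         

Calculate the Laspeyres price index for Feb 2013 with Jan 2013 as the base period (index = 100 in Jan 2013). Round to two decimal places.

114.97

Laspeyres price index uses base-period quantities as weights.
ΣP(Feb 2013)·Q(Jan 2013) = 215.94×25 + 795.60×5 + 663.78×9 + 105.17×36 = 5398.5 + 3978 + 5974.02 + 3786.12 = 19136.64
ΣP(Jan 2013)·Q(Jan 2013) = 192.88×25 + 598.32×5 + 637.85×9 + 85.87×36 = 4822 + 2991.6 + 5740.65 + 3091.32 = 16645.57
Index = 19136.64 / 16645.57 × 100 = 114.9654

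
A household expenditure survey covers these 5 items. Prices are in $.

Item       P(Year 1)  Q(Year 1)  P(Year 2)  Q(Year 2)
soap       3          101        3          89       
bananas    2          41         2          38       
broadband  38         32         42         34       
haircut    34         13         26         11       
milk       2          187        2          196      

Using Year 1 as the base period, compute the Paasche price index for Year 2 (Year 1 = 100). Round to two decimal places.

Paasche price index uses current-period quantities as weights.
ΣP(Year 2)·Q(Year 2) = 3×89 + 2×38 + 42×34 + 26×11 + 2×196 = 267 + 76 + 1428 + 286 + 392 = 2449
ΣP(Year 1)·Q(Year 2) = 3×89 + 2×38 + 38×34 + 34×11 + 2×196 = 267 + 76 + 1292 + 374 + 392 = 2401
Index = 2449 / 2401 × 100 = 101.9992

102.00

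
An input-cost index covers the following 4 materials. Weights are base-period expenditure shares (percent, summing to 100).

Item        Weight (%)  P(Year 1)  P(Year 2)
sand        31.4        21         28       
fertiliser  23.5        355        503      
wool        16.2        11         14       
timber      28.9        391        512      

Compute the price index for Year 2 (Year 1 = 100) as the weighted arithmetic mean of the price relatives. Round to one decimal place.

133.6

sand: 31.4 × (28/21) = 31.4 × 1.333333 = 41.8667
fertiliser: 23.5 × (503/355) = 23.5 × 1.416901 = 33.2972
wool: 16.2 × (14/11) = 16.2 × 1.272727 = 20.6182
timber: 28.9 × (512/391) = 28.9 × 1.309463 = 37.8435
Index = Σ wᵢ·(p₁ᵢ/p₀ᵢ) = 41.8667 + 33.2972 + 20.6182 + 37.8435 = 133.6255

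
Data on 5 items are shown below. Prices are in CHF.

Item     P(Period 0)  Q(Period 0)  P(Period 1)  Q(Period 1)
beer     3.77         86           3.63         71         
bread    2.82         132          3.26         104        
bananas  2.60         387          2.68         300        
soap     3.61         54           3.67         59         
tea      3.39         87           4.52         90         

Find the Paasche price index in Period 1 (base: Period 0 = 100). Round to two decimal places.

Paasche price index uses current-period quantities as weights.
ΣP(Period 1)·Q(Period 1) = 3.63×71 + 3.26×104 + 2.68×300 + 3.67×59 + 4.52×90 = 257.73 + 339.04 + 804 + 216.53 + 406.8 = 2024.1
ΣP(Period 0)·Q(Period 1) = 3.77×71 + 2.82×104 + 2.60×300 + 3.61×59 + 3.39×90 = 267.67 + 293.28 + 780 + 212.99 + 305.1 = 1859.04
Index = 2024.1 / 1859.04 × 100 = 108.8788

108.88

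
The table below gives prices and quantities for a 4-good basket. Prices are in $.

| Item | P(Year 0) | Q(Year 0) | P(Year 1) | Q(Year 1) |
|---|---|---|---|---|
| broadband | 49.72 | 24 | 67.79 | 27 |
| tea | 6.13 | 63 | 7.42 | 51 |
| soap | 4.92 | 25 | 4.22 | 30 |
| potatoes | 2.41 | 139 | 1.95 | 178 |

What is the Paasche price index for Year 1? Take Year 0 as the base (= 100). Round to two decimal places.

Paasche price index uses current-period quantities as weights.
ΣP(Year 1)·Q(Year 1) = 67.79×27 + 7.42×51 + 4.22×30 + 1.95×178 = 1830.33 + 378.42 + 126.6 + 347.1 = 2682.45
ΣP(Year 0)·Q(Year 1) = 49.72×27 + 6.13×51 + 4.92×30 + 2.41×178 = 1342.44 + 312.63 + 147.6 + 428.98 = 2231.65
Index = 2682.45 / 2231.65 × 100 = 120.2003

120.20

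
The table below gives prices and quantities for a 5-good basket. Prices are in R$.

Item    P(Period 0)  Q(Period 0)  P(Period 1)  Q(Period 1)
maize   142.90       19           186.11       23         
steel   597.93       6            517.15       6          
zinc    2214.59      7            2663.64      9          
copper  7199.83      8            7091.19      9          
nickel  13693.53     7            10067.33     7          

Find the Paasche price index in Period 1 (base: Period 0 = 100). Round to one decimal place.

Paasche price index uses current-period quantities as weights.
ΣP(Period 1)·Q(Period 1) = 186.11×23 + 517.15×6 + 2663.64×9 + 7091.19×9 + 10067.33×7 = 4280.53 + 3102.9 + 23972.76 + 63820.71 + 70471.31 = 165648.21
ΣP(Period 0)·Q(Period 1) = 142.90×23 + 597.93×6 + 2214.59×9 + 7199.83×9 + 13693.53×7 = 3286.7 + 3587.58 + 19931.31 + 64798.47 + 95854.71 = 187458.77
Index = 165648.21 / 187458.77 × 100 = 88.3651

88.4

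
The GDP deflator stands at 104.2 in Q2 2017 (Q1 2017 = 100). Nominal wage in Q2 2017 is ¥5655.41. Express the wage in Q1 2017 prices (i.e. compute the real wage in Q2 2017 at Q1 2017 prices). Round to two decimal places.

Real = Nominal ÷ (Index/100) = 5655.41 ÷ (104.2/100)
     = 5655.41 ÷ 1.042 = 5427.4568

5427.46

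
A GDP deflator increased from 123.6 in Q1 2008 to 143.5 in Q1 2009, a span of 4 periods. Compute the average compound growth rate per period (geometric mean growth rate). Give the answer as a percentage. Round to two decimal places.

3.80%

Growth factor = (143.5/123.6)^(1/4) = (1.161003)^(1/4) = 1.038026
Growth rate = 1.038026 − 1 = 0.038026 = 3.8026%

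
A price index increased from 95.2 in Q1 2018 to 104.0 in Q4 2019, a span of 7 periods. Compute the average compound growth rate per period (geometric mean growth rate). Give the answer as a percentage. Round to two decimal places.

Growth factor = (104.0/95.2)^(1/7) = (1.092437)^(1/7) = 1.012710
Growth rate = 1.012710 − 1 = 0.012710 = 1.2710%

1.27%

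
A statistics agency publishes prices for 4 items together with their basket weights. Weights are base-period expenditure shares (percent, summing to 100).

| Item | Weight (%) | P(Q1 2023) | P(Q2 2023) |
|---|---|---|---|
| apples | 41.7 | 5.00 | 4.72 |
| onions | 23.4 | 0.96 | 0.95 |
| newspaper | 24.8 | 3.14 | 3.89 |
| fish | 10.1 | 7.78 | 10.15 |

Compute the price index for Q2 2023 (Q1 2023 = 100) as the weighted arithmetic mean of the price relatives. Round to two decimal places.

106.42

apples: 41.7 × (4.72/5.00) = 41.7 × 0.944000 = 39.3648
onions: 23.4 × (0.95/0.96) = 23.4 × 0.989583 = 23.1562
newspaper: 24.8 × (3.89/3.14) = 24.8 × 1.238854 = 30.7236
fish: 10.1 × (10.15/7.78) = 10.1 × 1.304627 = 13.1767
Index = Σ wᵢ·(p₁ᵢ/p₀ᵢ) = 39.3648 + 23.1562 + 30.7236 + 13.1767 = 106.4214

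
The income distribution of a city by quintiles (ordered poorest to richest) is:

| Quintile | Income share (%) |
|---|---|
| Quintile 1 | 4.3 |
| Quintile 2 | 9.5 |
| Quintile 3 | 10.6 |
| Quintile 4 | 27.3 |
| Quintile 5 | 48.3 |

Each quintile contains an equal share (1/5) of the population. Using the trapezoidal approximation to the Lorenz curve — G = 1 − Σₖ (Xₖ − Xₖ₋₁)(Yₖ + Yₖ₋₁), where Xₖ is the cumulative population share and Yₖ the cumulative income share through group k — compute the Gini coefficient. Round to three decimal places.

Cumulative income shares Yₖ: 0.0430, 0.1380, 0.2440, 0.5170, 1.0000
Σ (Xₖ−Xₖ₋₁)(Yₖ+Yₖ₋₁) = (1/5)(0.0430+0.0000) + (1/5)(0.1380+0.0430) + (1/5)(0.2440+0.1380) + (1/5)(0.5170+0.2440) + (1/5)(1.0000+0.5170)
  = 0.0086 + 0.0362 + 0.0764 + 0.1522 + 0.3034 = 0.5768
G = 1 − 0.5768 = 0.4232

0.423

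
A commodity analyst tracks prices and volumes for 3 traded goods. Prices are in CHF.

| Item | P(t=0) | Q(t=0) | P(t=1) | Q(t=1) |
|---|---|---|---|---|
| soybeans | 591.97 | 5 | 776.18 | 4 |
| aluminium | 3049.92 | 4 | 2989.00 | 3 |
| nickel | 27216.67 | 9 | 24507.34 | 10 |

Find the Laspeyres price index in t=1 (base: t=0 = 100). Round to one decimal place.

Laspeyres price index uses base-period quantities as weights.
ΣP(t=1)·Q(t=0) = 776.18×5 + 2989.00×4 + 24507.34×9 = 3880.9 + 11956 + 220566.06 = 236402.96
ΣP(t=0)·Q(t=0) = 591.97×5 + 3049.92×4 + 27216.67×9 = 2959.85 + 12199.68 + 244950.03 = 260109.56
Index = 236402.96 / 260109.56 × 100 = 90.8859

90.9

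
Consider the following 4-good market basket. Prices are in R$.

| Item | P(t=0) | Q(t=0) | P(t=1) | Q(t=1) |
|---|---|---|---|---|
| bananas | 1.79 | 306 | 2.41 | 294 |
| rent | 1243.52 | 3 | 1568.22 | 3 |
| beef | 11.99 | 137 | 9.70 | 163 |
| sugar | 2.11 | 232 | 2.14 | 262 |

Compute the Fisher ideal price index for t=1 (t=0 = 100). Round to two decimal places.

112.53

Laspeyres component (base-period weights):
ΣP(t=1)Q(t=0) = 2.41×306 + 1568.22×3 + 9.70×137 + 2.14×232 = 737.46 + 4704.66 + 1328.9 + 496.48 = 7267.5
ΣP(t=0)Q(t=0) = 1.79×306 + 1243.52×3 + 11.99×137 + 2.11×232 = 547.74 + 3730.56 + 1642.63 + 489.52 = 6410.45
L = 7267.5 / 6410.45 × 100 = 113.3696
Paasche component (current-period weights):
ΣP(t=1)Q(t=1) = 2.41×294 + 1568.22×3 + 9.70×163 + 2.14×262 = 708.54 + 4704.66 + 1581.1 + 560.68 = 7554.98
ΣP(t=0)Q(t=1) = 1.79×294 + 1243.52×3 + 11.99×163 + 2.11×262 = 526.26 + 3730.56 + 1954.37 + 552.82 = 6764.01
P = 7554.98 / 6764.01 × 100 = 111.6938
Fisher = √(L × P) = √(113.3696 × 111.6938) = 112.5286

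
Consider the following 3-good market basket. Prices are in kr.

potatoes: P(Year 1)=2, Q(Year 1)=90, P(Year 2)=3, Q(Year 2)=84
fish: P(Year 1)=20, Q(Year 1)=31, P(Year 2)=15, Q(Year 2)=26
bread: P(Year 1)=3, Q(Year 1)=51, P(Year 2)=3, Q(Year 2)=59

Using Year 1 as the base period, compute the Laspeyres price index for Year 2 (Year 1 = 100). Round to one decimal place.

93.2

Laspeyres price index uses base-period quantities as weights.
ΣP(Year 2)·Q(Year 1) = 3×90 + 15×31 + 3×51 = 270 + 465 + 153 = 888
ΣP(Year 1)·Q(Year 1) = 2×90 + 20×31 + 3×51 = 180 + 620 + 153 = 953
Index = 888 / 953 × 100 = 93.1794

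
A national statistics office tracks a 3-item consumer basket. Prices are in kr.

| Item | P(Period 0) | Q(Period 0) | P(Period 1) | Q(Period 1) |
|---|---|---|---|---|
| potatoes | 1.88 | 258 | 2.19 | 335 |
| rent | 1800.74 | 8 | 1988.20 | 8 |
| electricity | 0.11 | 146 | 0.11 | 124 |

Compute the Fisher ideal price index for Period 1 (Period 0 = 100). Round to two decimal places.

Laspeyres component (base-period weights):
ΣP(Period 1)Q(Period 0) = 2.19×258 + 1988.20×8 + 0.11×146 = 565.02 + 15905.6 + 16.06 = 16486.68
ΣP(Period 0)Q(Period 0) = 1.88×258 + 1800.74×8 + 0.11×146 = 485.04 + 14405.92 + 16.06 = 14907.02
L = 16486.68 / 14907.02 × 100 = 110.5968
Paasche component (current-period weights):
ΣP(Period 1)Q(Period 1) = 2.19×335 + 1988.20×8 + 0.11×124 = 733.65 + 15905.6 + 13.64 = 16652.89
ΣP(Period 0)Q(Period 1) = 1.88×335 + 1800.74×8 + 0.11×124 = 629.8 + 14405.92 + 13.64 = 15049.36
P = 16652.89 / 15049.36 × 100 = 110.6551
Fisher = √(L × P) = √(110.5968 × 110.6551) = 110.6259

110.63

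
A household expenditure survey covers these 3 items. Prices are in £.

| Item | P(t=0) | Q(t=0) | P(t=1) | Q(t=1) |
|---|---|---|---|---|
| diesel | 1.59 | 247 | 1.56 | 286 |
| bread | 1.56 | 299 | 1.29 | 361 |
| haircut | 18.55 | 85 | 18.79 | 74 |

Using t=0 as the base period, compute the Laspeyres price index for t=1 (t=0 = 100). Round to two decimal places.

97.22

Laspeyres price index uses base-period quantities as weights.
ΣP(t=1)·Q(t=0) = 1.56×247 + 1.29×299 + 18.79×85 = 385.32 + 385.71 + 1597.15 = 2368.18
ΣP(t=0)·Q(t=0) = 1.59×247 + 1.56×299 + 18.55×85 = 392.73 + 466.44 + 1576.75 = 2435.92
Index = 2368.18 / 2435.92 × 100 = 97.2191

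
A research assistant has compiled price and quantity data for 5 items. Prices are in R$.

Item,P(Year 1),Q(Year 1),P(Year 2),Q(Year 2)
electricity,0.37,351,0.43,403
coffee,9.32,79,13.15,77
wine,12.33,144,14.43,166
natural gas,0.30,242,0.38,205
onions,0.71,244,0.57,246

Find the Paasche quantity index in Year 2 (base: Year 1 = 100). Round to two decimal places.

108.59

Paasche quantity index uses current-period prices as weights.
ΣP(Year 2)·Q(Year 2) = 0.43×403 + 13.15×77 + 14.43×166 + 0.38×205 + 0.57×246 = 173.29 + 1012.55 + 2395.38 + 77.9 + 140.22 = 3799.34
ΣP(Year 2)·Q(Year 1) = 0.43×351 + 13.15×79 + 14.43×144 + 0.38×242 + 0.57×244 = 150.93 + 1038.85 + 2077.92 + 91.96 + 139.08 = 3498.74
Index = 3799.34 / 3498.74 × 100 = 108.5917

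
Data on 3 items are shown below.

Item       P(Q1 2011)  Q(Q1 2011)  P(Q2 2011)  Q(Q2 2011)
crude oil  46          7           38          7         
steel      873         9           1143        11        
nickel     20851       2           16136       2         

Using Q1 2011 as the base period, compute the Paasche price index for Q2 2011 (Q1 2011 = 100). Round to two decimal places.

Paasche price index uses current-period quantities as weights.
ΣP(Q2 2011)·Q(Q2 2011) = 38×7 + 1143×11 + 16136×2 = 266 + 12573 + 32272 = 45111
ΣP(Q1 2011)·Q(Q2 2011) = 46×7 + 873×11 + 20851×2 = 322 + 9603 + 41702 = 51627
Index = 45111 / 51627 × 100 = 87.3787

87.38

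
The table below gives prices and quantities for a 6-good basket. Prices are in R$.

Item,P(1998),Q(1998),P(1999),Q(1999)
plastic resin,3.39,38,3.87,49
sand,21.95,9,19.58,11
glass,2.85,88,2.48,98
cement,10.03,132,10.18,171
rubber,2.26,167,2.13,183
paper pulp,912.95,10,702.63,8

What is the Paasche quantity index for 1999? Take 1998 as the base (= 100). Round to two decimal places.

90.64

Paasche quantity index uses current-period prices as weights.
ΣP(1999)·Q(1999) = 3.87×49 + 19.58×11 + 2.48×98 + 10.18×171 + 2.13×183 + 702.63×8 = 189.63 + 215.38 + 243.04 + 1740.78 + 389.79 + 5621.04 = 8399.66
ΣP(1999)·Q(1998) = 3.87×38 + 19.58×9 + 2.48×88 + 10.18×132 + 2.13×167 + 702.63×10 = 147.06 + 176.22 + 218.24 + 1343.76 + 355.71 + 7026.3 = 9267.29
Index = 8399.66 / 9267.29 × 100 = 90.6377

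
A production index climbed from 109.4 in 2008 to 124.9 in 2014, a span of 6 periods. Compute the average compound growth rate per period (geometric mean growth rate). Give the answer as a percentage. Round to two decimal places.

Growth factor = (124.9/109.4)^(1/6) = (1.141682)^(1/6) = 1.022329
Growth rate = 1.022329 − 1 = 0.022329 = 2.2329%

2.23%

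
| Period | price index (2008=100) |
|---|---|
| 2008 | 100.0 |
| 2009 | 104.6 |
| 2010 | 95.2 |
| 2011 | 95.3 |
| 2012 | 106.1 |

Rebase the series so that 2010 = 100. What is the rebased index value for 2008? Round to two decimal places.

Rebased(2008) = 100.0 / 95.2 × 100 = 105.0420

105.04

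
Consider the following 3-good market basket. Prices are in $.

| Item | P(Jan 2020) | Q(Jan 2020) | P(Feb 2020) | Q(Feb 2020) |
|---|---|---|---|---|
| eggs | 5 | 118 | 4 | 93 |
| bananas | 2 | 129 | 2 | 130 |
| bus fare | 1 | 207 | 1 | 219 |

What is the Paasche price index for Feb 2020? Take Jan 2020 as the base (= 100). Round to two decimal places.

90.15

Paasche price index uses current-period quantities as weights.
ΣP(Feb 2020)·Q(Feb 2020) = 4×93 + 2×130 + 1×219 = 372 + 260 + 219 = 851
ΣP(Jan 2020)·Q(Feb 2020) = 5×93 + 2×130 + 1×219 = 465 + 260 + 219 = 944
Index = 851 / 944 × 100 = 90.1483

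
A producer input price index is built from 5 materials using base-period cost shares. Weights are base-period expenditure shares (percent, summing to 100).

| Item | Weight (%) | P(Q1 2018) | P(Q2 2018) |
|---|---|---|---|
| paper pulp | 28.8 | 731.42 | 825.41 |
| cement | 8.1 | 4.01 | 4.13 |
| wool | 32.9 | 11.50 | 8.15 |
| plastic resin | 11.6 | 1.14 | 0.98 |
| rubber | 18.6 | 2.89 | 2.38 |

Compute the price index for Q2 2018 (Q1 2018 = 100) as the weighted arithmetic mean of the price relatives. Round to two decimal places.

89.45

paper pulp: 28.8 × (825.41/731.42) = 28.8 × 1.128503 = 32.5009
cement: 8.1 × (4.13/4.01) = 8.1 × 1.029925 = 8.3424
wool: 32.9 × (8.15/11.50) = 32.9 × 0.708696 = 23.3161
plastic resin: 11.6 × (0.98/1.14) = 11.6 × 0.859649 = 9.9719
rubber: 18.6 × (2.38/2.89) = 18.6 × 0.823529 = 15.3176
Index = Σ wᵢ·(p₁ᵢ/p₀ᵢ) = 32.5009 + 8.3424 + 23.3161 + 9.9719 + 15.3176 = 89.4490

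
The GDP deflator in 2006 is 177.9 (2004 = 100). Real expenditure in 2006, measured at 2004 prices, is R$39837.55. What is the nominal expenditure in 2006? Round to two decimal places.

70871.00

Nominal = Real × (Index/100) = 39837.55 × (177.9/100)
        = 39837.55 × 1.779 = 70871.0015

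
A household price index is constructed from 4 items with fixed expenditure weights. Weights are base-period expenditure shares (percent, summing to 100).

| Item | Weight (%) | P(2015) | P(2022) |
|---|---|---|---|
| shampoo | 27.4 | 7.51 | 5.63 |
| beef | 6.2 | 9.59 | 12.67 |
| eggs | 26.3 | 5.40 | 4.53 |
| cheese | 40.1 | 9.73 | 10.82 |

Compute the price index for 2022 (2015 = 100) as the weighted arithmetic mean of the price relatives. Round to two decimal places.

95.39

shampoo: 27.4 × (5.63/7.51) = 27.4 × 0.749667 = 20.5409
beef: 6.2 × (12.67/9.59) = 6.2 × 1.321168 = 8.1912
eggs: 26.3 × (4.53/5.40) = 26.3 × 0.838889 = 22.0628
cheese: 40.1 × (10.82/9.73) = 40.1 × 1.112025 = 44.5922
Index = Σ wᵢ·(p₁ᵢ/p₀ᵢ) = 20.5409 + 8.1912 + 22.0628 + 44.5922 = 95.3871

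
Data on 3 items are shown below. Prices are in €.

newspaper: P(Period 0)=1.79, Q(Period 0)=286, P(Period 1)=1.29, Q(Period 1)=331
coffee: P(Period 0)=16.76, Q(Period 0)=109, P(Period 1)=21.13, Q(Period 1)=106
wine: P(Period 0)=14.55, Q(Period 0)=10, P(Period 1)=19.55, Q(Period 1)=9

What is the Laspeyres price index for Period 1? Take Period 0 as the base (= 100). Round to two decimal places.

Laspeyres price index uses base-period quantities as weights.
ΣP(Period 1)·Q(Period 0) = 1.29×286 + 21.13×109 + 19.55×10 = 368.94 + 2303.17 + 195.5 = 2867.61
ΣP(Period 0)·Q(Period 0) = 1.79×286 + 16.76×109 + 14.55×10 = 511.94 + 1826.84 + 145.5 = 2484.28
Index = 2867.61 / 2484.28 × 100 = 115.4302

115.43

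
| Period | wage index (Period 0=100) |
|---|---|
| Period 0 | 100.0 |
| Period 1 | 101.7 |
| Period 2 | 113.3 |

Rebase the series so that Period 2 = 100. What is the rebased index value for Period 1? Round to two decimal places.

89.76

Rebased(Period 1) = 101.7 / 113.3 × 100 = 89.7617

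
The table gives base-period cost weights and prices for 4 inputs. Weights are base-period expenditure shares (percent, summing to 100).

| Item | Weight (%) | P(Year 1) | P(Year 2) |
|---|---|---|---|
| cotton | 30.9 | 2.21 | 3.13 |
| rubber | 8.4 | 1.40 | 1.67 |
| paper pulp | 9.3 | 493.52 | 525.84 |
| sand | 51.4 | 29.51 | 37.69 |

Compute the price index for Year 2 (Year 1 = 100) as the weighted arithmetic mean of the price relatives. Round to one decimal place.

cotton: 30.9 × (3.13/2.21) = 30.9 × 1.416290 = 43.7633
rubber: 8.4 × (1.67/1.40) = 8.4 × 1.192857 = 10.0200
paper pulp: 9.3 × (525.84/493.52) = 9.3 × 1.065489 = 9.9090
sand: 51.4 × (37.69/29.51) = 51.4 × 1.277194 = 65.6478
Index = Σ wᵢ·(p₁ᵢ/p₀ᵢ) = 43.7633 + 10.0200 + 9.9090 + 65.6478 = 129.3402

129.3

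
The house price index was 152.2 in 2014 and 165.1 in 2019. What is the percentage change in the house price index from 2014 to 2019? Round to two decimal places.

Change = (165.1 − 152.2) / 152.2 × 100
       = 12.9 / 152.2 × 100 = 8.4757%

8.48%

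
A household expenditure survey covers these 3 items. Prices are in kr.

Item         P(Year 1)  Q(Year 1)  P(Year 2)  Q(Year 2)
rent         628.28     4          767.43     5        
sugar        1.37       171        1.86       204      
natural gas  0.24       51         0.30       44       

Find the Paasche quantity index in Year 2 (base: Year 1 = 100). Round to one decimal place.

Paasche quantity index uses current-period prices as weights.
ΣP(Year 2)·Q(Year 2) = 767.43×5 + 1.86×204 + 0.30×44 = 3837.15 + 379.44 + 13.2 = 4229.79
ΣP(Year 2)·Q(Year 1) = 767.43×4 + 1.86×171 + 0.30×51 = 3069.72 + 318.06 + 15.3 = 3403.08
Index = 4229.79 / 3403.08 × 100 = 124.2930

124.3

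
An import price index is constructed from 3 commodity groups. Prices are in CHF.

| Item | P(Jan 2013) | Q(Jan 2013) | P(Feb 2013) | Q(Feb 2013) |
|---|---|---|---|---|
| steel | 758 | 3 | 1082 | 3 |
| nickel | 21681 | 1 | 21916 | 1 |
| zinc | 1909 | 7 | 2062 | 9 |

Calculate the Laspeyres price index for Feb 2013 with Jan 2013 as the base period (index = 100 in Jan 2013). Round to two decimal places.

Laspeyres price index uses base-period quantities as weights.
ΣP(Feb 2013)·Q(Jan 2013) = 1082×3 + 21916×1 + 2062×7 = 3246 + 21916 + 14434 = 39596
ΣP(Jan 2013)·Q(Jan 2013) = 758×3 + 21681×1 + 1909×7 = 2274 + 21681 + 13363 = 37318
Index = 39596 / 37318 × 100 = 106.1043

106.10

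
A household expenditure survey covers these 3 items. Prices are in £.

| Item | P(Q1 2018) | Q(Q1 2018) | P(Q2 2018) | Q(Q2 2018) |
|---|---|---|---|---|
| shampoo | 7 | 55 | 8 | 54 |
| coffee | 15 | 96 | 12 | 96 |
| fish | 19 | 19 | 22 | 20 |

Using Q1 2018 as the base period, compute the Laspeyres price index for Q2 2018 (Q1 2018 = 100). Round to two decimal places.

Laspeyres price index uses base-period quantities as weights.
ΣP(Q2 2018)·Q(Q1 2018) = 8×55 + 12×96 + 22×19 = 440 + 1152 + 418 = 2010
ΣP(Q1 2018)·Q(Q1 2018) = 7×55 + 15×96 + 19×19 = 385 + 1440 + 361 = 2186
Index = 2010 / 2186 × 100 = 91.9488

91.95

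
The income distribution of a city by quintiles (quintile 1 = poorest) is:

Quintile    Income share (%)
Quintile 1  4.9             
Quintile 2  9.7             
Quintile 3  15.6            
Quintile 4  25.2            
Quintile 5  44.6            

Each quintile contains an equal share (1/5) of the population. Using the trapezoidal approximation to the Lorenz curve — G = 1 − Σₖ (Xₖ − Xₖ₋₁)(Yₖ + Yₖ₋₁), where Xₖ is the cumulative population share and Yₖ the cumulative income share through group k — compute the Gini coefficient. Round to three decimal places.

Cumulative income shares Yₖ: 0.0490, 0.1460, 0.3020, 0.5540, 1.0000
Σ (Xₖ−Xₖ₋₁)(Yₖ+Yₖ₋₁) = (1/5)(0.0490+0.0000) + (1/5)(0.1460+0.0490) + (1/5)(0.3020+0.1460) + (1/5)(0.5540+0.3020) + (1/5)(1.0000+0.5540)
  = 0.0098 + 0.0390 + 0.0896 + 0.1712 + 0.3108 = 0.6204
G = 1 − 0.6204 = 0.3796

0.380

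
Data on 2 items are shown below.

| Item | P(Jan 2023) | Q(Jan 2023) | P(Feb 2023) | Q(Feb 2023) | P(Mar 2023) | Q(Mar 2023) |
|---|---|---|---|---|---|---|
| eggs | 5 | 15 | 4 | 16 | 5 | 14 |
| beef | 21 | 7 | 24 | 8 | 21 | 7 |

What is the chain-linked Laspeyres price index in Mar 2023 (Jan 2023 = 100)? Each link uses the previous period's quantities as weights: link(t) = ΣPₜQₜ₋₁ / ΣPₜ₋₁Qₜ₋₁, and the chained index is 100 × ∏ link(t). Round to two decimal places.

99.49

Link Jan 2023→Feb 2023:
ΣP(Feb 2023)Q(Jan 2023) = 4×15 + 24×7 = 60 + 168 = 228
ΣP(Jan 2023)Q(Jan 2023) = 5×15 + 21×7 = 75 + 147 = 222
link = 228/222 = 1.027027
Link Feb 2023→Mar 2023:
ΣP(Mar 2023)Q(Feb 2023) = 5×16 + 21×8 = 80 + 168 = 248
ΣP(Feb 2023)Q(Feb 2023) = 4×16 + 24×8 = 64 + 192 = 256
link = 248/256 = 0.968750
Chained index = 100 × 1.027027 × 0.968750 = 99.4932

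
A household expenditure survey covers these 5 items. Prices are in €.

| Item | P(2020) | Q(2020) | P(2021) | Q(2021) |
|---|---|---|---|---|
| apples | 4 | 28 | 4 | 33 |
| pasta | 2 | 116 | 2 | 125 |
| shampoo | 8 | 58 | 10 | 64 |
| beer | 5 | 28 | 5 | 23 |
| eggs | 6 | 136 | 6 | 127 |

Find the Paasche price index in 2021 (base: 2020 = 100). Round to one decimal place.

Paasche price index uses current-period quantities as weights.
ΣP(2021)·Q(2021) = 4×33 + 2×125 + 10×64 + 5×23 + 6×127 = 132 + 250 + 640 + 115 + 762 = 1899
ΣP(2020)·Q(2021) = 4×33 + 2×125 + 8×64 + 5×23 + 6×127 = 132 + 250 + 512 + 115 + 762 = 1771
Index = 1899 / 1771 × 100 = 107.2276

107.2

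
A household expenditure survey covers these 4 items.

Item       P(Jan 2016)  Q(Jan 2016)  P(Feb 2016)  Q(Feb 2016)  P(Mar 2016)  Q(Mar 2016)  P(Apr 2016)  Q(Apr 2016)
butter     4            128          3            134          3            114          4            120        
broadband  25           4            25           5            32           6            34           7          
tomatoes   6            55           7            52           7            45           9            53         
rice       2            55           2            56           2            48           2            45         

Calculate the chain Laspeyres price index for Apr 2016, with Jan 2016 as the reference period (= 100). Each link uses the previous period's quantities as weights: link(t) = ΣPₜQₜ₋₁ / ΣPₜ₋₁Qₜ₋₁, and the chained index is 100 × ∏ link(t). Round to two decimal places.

Link Jan 2016→Feb 2016:
ΣP(Feb 2016)Q(Jan 2016) = 3×128 + 25×4 + 7×55 + 2×55 = 384 + 100 + 385 + 110 = 979
ΣP(Jan 2016)Q(Jan 2016) = 4×128 + 25×4 + 6×55 + 2×55 = 512 + 100 + 330 + 110 = 1052
link = 979/1052 = 0.930608
Link Feb 2016→Mar 2016:
ΣP(Mar 2016)Q(Feb 2016) = 3×134 + 32×5 + 7×52 + 2×56 = 402 + 160 + 364 + 112 = 1038
ΣP(Feb 2016)Q(Feb 2016) = 3×134 + 25×5 + 7×52 + 2×56 = 402 + 125 + 364 + 112 = 1003
link = 1038/1003 = 1.034895
Link Mar 2016→Apr 2016:
ΣP(Apr 2016)Q(Mar 2016) = 4×114 + 34×6 + 9×45 + 2×48 = 456 + 204 + 405 + 96 = 1161
ΣP(Mar 2016)Q(Mar 2016) = 3×114 + 32×6 + 7×45 + 2×48 = 342 + 192 + 315 + 96 = 945
link = 1161/945 = 1.228571
Chained index = 100 × 0.930608 × 1.034895 × 1.228571 = 118.3215

118.32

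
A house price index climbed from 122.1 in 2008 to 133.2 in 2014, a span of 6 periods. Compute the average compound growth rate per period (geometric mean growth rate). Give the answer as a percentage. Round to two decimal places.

Growth factor = (133.2/122.1)^(1/6) = (1.090909)^(1/6) = 1.014608
Growth rate = 1.014608 − 1 = 0.014608 = 1.4608%

1.46%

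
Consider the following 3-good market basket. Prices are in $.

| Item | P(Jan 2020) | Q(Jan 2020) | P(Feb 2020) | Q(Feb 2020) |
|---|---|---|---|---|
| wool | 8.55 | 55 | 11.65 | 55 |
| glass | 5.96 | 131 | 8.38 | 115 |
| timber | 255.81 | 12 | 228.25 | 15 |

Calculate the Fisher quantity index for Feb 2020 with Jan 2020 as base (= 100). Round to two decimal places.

113.91

Laspeyres component (base-period weights):
ΣP(Jan 2020)Q(Feb 2020) = 8.55×55 + 5.96×115 + 255.81×15 = 470.25 + 685.4 + 3837.15 = 4992.8
ΣP(Jan 2020)Q(Jan 2020) = 8.55×55 + 5.96×131 + 255.81×12 = 470.25 + 780.76 + 3069.72 = 4320.73
L = 4992.8 / 4320.73 × 100 = 115.5545
Paasche component (current-period weights):
ΣP(Feb 2020)Q(Feb 2020) = 11.65×55 + 8.38×115 + 228.25×15 = 640.75 + 963.7 + 3423.75 = 5028.2
ΣP(Feb 2020)Q(Jan 2020) = 11.65×55 + 8.38×131 + 228.25×12 = 640.75 + 1097.78 + 2739 = 4477.53
P = 5028.2 / 4477.53 × 100 = 112.2985
Fisher = √(L × P) = √(115.5545 × 112.2985) = 113.9149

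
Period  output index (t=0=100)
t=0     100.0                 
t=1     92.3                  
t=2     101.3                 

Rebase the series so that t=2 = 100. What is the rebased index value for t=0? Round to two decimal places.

98.72

Rebased(t=0) = 100.0 / 101.3 × 100 = 98.7167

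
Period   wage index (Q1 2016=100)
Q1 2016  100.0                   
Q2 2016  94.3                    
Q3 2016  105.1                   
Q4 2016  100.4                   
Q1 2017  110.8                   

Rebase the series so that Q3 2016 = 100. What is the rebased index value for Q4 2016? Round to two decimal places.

95.53

Rebased(Q4 2016) = 100.4 / 105.1 × 100 = 95.5281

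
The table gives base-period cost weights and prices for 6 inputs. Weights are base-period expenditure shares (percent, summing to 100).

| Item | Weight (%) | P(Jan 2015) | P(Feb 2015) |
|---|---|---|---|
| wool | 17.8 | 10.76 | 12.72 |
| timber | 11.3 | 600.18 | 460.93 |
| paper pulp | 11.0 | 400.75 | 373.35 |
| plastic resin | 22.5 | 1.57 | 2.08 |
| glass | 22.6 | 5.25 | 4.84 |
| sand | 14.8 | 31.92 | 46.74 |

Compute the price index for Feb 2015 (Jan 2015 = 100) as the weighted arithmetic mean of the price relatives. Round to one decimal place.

wool: 17.8 × (12.72/10.76) = 17.8 × 1.182156 = 21.0424
timber: 11.3 × (460.93/600.18) = 11.3 × 0.767986 = 8.6782
paper pulp: 11.0 × (373.35/400.75) = 11.0 × 0.931628 = 10.2479
plastic resin: 22.5 × (2.08/1.57) = 22.5 × 1.324841 = 29.8089
glass: 22.6 × (4.84/5.25) = 22.6 × 0.921905 = 20.8350
sand: 14.8 × (46.74/31.92) = 14.8 × 1.464286 = 21.6714
Index = Σ wᵢ·(p₁ᵢ/p₀ᵢ) = 21.0424 + 8.6782 + 10.2479 + 29.8089 + 20.8350 + 21.6714 = 112.2839

112.3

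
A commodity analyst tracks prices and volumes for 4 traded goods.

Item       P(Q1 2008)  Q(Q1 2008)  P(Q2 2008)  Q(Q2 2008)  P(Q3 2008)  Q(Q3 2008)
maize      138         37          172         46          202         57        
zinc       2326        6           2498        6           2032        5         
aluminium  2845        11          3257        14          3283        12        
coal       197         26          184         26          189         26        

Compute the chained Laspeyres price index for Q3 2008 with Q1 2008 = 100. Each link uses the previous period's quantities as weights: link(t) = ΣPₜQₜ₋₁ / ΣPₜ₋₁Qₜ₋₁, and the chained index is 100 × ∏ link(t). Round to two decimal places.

Link Q1 2008→Q2 2008:
ΣP(Q2 2008)Q(Q1 2008) = 172×37 + 2498×6 + 3257×11 + 184×26 = 6364 + 14988 + 35827 + 4784 = 61963
ΣP(Q1 2008)Q(Q1 2008) = 138×37 + 2326×6 + 2845×11 + 197×26 = 5106 + 13956 + 31295 + 5122 = 55479
link = 61963/55479 = 1.116873
Link Q2 2008→Q3 2008:
ΣP(Q3 2008)Q(Q2 2008) = 202×46 + 2032×6 + 3283×14 + 189×26 = 9292 + 12192 + 45962 + 4914 = 72360
ΣP(Q2 2008)Q(Q2 2008) = 172×46 + 2498×6 + 3257×14 + 184×26 = 7912 + 14988 + 45598 + 4784 = 73282
link = 72360/73282 = 0.987418
Chained index = 100 × 1.116873 × 0.987418 = 110.2821

110.28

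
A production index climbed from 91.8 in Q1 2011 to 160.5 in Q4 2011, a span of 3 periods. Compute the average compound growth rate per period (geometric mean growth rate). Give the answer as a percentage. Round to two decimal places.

Growth factor = (160.5/91.8)^(1/3) = (1.748366)^(1/3) = 1.204696
Growth rate = 1.204696 − 1 = 0.204696 = 20.4696%

20.47%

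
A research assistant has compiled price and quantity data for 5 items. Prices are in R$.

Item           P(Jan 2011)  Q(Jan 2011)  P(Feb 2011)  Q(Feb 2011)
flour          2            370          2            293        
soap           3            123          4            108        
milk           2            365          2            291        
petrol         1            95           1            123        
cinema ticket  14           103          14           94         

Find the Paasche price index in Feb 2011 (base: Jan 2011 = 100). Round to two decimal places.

103.68

Paasche price index uses current-period quantities as weights.
ΣP(Feb 2011)·Q(Feb 2011) = 2×293 + 4×108 + 2×291 + 1×123 + 14×94 = 586 + 432 + 582 + 123 + 1316 = 3039
ΣP(Jan 2011)·Q(Feb 2011) = 2×293 + 3×108 + 2×291 + 1×123 + 14×94 = 586 + 324 + 582 + 123 + 1316 = 2931
Index = 3039 / 2931 × 100 = 103.6847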